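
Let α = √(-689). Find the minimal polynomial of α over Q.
m_α(x) = x^2 + 689

α satisfies α^2 + 689 = 0, so x^2 + 689 annihilates α. Since d = -689 is squarefree and ≠ 1, it is not a perfect square in Q, so x^2 + 689 has no rational root and is therefore irreducible over Q (a degree-2 polynomial over a field is irreducible iff it has no root). Hence m_α(x) = x^2 + 689.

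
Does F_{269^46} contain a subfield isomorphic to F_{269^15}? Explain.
No: F_{269^15} is not a subfield of F_{269^46}

F_{p^m} embeds in F_{p^n} iff m | n. Here 15 ∤ 46 (since 46 = 3·15 + 1 with remainder 1 ≠ 0), so F_{269^15} is not a subfield of F_{269^46}. Equivalently: if it were, the tower law would give 15 = [F_{269^15}:F_269] dividing [F_{269^46}:F_269] = 46, contradiction.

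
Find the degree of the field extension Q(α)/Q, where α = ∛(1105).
[Q(α):Q] = 3

The minimal polynomial of α is x^3 - 1105, irreducible over Q since 1105 is not a perfect cube (so x^3 - 1105 has no rational root). Hence [Q(α):Q] = deg(m_α) = 3.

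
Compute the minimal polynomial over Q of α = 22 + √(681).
m_α(x) = x^2 - 44x - 197

From α - 22 = √(681), squaring gives (α - 22)^2 = 681, i.e. α^2 - 44α + 484 = 681, so α^2 - 44α - 197 = 0. The discriminant of x^2 - 44x - 197 is (-44)^2 - 4·(-197) = 1936 + 788 = 2724, and 4·(681) is not a perfect square in Q since 681 is squarefree and ≠ 1. Hence x^2 - 44x - 197 is irreducible over Q and is the minimal polynomial of α.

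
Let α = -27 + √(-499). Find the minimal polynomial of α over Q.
m_α(x) = x^2 + 54x + 1228

From α + 27 = √(-499), squaring gives (α + 27)^2 = -499, i.e. α^2 + 54α + 729 = -499, so α^2 + 54α + 1228 = 0. The discriminant of x^2 + 54x + 1228 is (54)^2 - 4·(1228) = 2916 - 4912 = -1996, and 4·(-499) is not a perfect square in Q since -499 is squarefree and ≠ 1. Hence x^2 + 54x + 1228 is irreducible over Q and is the minimal polynomial of α.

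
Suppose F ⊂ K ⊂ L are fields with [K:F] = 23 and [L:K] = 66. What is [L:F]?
[L:F] = 1518

The tower law says that for any tower of field extensions F ⊂ K ⊂ L with finite degrees, [L:F] = [L:K] · [K:F]. Here this gives [L:F] = 66 · 23 = 1518.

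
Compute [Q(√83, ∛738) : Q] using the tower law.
[Q(√83, ∛738) : Q] = 6

Let L = Q(√83, ∛738). Since Q(√83) ⊂ L and [Q(√83):Q] = 2, the tower law gives 2 | [L:Q]. Likewise Q(∛738) ⊂ L with [Q(∛738):Q] = 3 (because 738 is not a perfect cube), so 3 | [L:Q]. As gcd(2,3) = 1, [L:Q] is divisible by 6. Conversely L is generated over Q by √83 and ∛738, so [L:Q] ≤ 2·3 = 6. Therefore [Q(√83, ∛738) : Q] = 6.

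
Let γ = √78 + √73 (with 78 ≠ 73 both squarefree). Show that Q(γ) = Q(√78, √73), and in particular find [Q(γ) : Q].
[Q(γ) : Q] = 4 (equivalently, Q(γ) = Q(√78, √73))

Obviously Q(γ) ⊆ Q(√78, √73), and [Q(√78, √73):Q] = 4 (since 78, 73 are distinct squarefree integers > 1 with 5694 not a perfect square). To show equality we compute the minimal polynomial of γ. From γ = √78 + √73: γ^2 = 78 + 2√(5694) + 73 = 151 + 2√(5694), so γ^2 - 151 = 2√(5694); squaring, (γ^2 - 151)^2 = 4·5694, i.e. γ^4 - 302γ^2 + 22801 - 22776 = 0, i.e. γ^4 - 302γ^2 + 25 = 0. So γ is a root of x^4 - 302x^2 + 25. This polynomial is irreducible over Q: it has no rational root (each ±√78 ± √73 is irrational), and any factorization into two quadratics over Q would force √(5694) ∈ Q (pairing opposite roots) or √78, √73 ∈ Q (other pairings), all impossible. Hence [Q(γ):Q] = 4 = [Q(√78, √73):Q], so Q(γ) = Q(√78, √73).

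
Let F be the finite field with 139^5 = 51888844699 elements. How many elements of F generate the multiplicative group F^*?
There are φ(51888844698) = 16140748800 primitive elements

F_q^* is cyclic of order q - 1 = 51888844698. A cyclic group of order m has exactly φ(m) generators. Here m = 51888844698 = 2 · 3 · 23 · 41 · 9170881, so the number of primitive elements is φ(51888844698) = 16140748800.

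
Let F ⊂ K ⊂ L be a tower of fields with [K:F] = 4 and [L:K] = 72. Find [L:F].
[L:F] = 288

The tower law says that for any tower of field extensions F ⊂ K ⊂ L with finite degrees, [L:F] = [L:K] · [K:F]. Here this gives [L:F] = 72 · 4 = 288.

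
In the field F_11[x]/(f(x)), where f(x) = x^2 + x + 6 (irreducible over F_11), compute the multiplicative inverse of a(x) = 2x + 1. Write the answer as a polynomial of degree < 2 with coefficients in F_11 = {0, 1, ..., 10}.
a(x)^(-1) ≡ 9x + 10 (mod f(x))

Since f is irreducible over F_11, F_11[x]/(f) is a field and a(x) ≠ 0 has an inverse. Apply the extended Euclidean algorithm to f(x) and a(x) in F_11[x]: f(x) = (6x + 3)·a(x) + (3). The last nonzero remainder is the constant 3 = gcd(f, a) in F_11. Back-substituting through the division chain expresses 3 = s(x)·a(x) + t(x)·f(x) with s(x) ≡ 5x + 8 (mod f), so (5x + 8)·a(x) ≡ 3 (mod f). Multiplying by 3^(-1) ≡ 4 in F_11 gives a(x)^(-1) ≡ 4·(5x + 8) ≡ 9x + 10 (mod f). Check: (2x + 1)·(9x + 10) = 7x^2 + 7x + 10 ≡ 1 (mod x^2 + x + 6).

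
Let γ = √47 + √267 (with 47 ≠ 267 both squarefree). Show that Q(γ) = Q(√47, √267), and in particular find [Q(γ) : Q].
[Q(γ) : Q] = 4 (equivalently, Q(γ) = Q(√47, √267))

Obviously Q(γ) ⊆ Q(√47, √267), and [Q(√47, √267):Q] = 4 (since 47, 267 are distinct squarefree integers > 1 with 12549 not a perfect square). To show equality we compute the minimal polynomial of γ. From γ = √47 + √267: γ^2 = 47 + 2√(12549) + 267 = 314 + 2√(12549), so γ^2 - 314 = 2√(12549); squaring, (γ^2 - 314)^2 = 4·12549, i.e. γ^4 - 628γ^2 + 98596 - 50196 = 0, i.e. γ^4 - 628γ^2 + 48400 = 0. So γ is a root of x^4 - 628x^2 + 48400. This polynomial is irreducible over Q: it has no rational root (each ±√47 ± √267 is irrational), and any factorization into two quadratics over Q would force √(12549) ∈ Q (pairing opposite roots) or √47, √267 ∈ Q (other pairings), all impossible. Hence [Q(γ):Q] = 4 = [Q(√47, √267):Q], so Q(γ) = Q(√47, √267).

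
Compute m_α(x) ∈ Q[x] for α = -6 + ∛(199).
m_α(x) = x^3 + 18x^2 + 108x + 17

Set β = α + 6 = ∛(199), so β^3 = 199. Then (α + 6)^3 - 199 = 0, i.e. α is a root of g(x) = (x + 6)^3 - 199 = x^3 + 18x^2 + 108x + 17. Since g(x) = h(x + 6) where h(x) = x^3 - 199, and h is irreducible over Q (because 199 is not a perfect cube, so h has no rational root, and a monic cubic with no rational root is irreducible), g is also irreducible (irreducibility is preserved under the substitution x → x + 6). Hence m_α(x) = x^3 + 18x^2 + 108x + 17.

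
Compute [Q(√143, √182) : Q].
[Q(√143, √182) : Q] = 4

[Q(√143):Q] = 2 (min poly x^2 - 143, irreducible since 143 is squarefree > 1). For the top step, suppose √182 ∈ Q(√143), say √182 = c + d√143 with c, d ∈ Q. Squaring: 182 = c^2 + 143d^2 + 2cd√143. Since √143 ∉ Q this forces 2cd = 0. If d = 0 then √182 = c ∈ Q, contradicting 182 squarefree > 1. If c = 0 then 182 = 143d^2, so 143·182 = (143d)^2 is a perfect square in Q — but 143·182 = 26026 is not a perfect square (since 143 and 182 are distinct squarefree integers). Contradiction. Hence √182 ∉ Q(√143), so x^2 - 182 stays irreducible over Q(√143) and [Q(√143, √182) : Q(√143)] = 2. By the tower law, [Q(√143, √182) : Q] = 2 · 2 = 4.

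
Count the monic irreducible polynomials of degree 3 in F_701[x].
There are 114823800 monic irreducible polynomials of degree 3 over F_701

Each element of F_{701^3} that lies in no proper subfield is a root of exactly one monic irreducible of degree 3 over F_701, and each such polynomial has 3 distinct roots in F_{701^3}. By Möbius inversion the count is N_701(3) = (1/3) Σ_{d|3} μ(3/d) · 701^d = (1/3)(μ(3)·701^1 + μ(1)·701^3) = 344471400/3 = 114823800.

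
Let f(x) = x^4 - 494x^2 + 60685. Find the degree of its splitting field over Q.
[K : Q] = 4

Solving the quadratic in x^2: x^2 = (494 ± √(494^2 - 4·60685))/2 = (494 ± √1296)/2 = (494 ± 36)/2, giving x^2 = 265 or x^2 = 229. So f(x) = (x^2 - 265)(x^2 - 229) and the roots of f are ±√265, ±√229. Hence the splitting field is K = Q(√265, √229). Since 265 and 229 are distinct squarefree integers > 1, their product 60685 is not a perfect square, so √229 ∉ Q(√265). By the tower law [K:Q] = [Q(√265,√229):Q(√265)] · [Q(√265):Q] = 2 · 2 = 4.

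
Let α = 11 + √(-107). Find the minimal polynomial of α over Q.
m_α(x) = x^2 - 22x + 228

From α - 11 = √(-107), squaring gives (α - 11)^2 = -107, i.e. α^2 - 22α + 121 = -107, so α^2 - 22α + 228 = 0. The discriminant of x^2 - 22x + 228 is (-22)^2 - 4·(228) = 484 - 912 = -428, and 4·(-107) is not a perfect square in Q since -107 is squarefree and ≠ 1. Hence x^2 - 22x + 228 is irreducible over Q and is the minimal polynomial of α.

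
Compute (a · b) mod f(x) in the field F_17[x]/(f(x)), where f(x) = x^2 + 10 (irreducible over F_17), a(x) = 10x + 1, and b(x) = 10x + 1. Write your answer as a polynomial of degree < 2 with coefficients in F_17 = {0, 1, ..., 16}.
a · b ≡ 3x + 4 (mod f(x))

Multiply in F_17[x]: a(x)·b(x) = (10x + 1)·(10x + 1) = 15x^2 + 3x + 1. This has degree ≥ 2, so divide by f(x) over F_17: 15x^2 + 3x + 1 = (15)·(x^2 + 10) + (3x + 4). Hence a·b ≡ 3x + 4 (mod f). (F_17[x]/(f) is a field with 17^2 = 289 elements since f is irreducible of degree 2.)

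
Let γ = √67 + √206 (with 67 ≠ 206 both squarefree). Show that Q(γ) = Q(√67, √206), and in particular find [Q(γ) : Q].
[Q(γ) : Q] = 4 (equivalently, Q(γ) = Q(√67, √206))

Obviously Q(γ) ⊆ Q(√67, √206), and [Q(√67, √206):Q] = 4 (since 67, 206 are distinct squarefree integers > 1 with 13802 not a perfect square). To show equality we compute the minimal polynomial of γ. From γ = √67 + √206: γ^2 = 67 + 2√(13802) + 206 = 273 + 2√(13802), so γ^2 - 273 = 2√(13802); squaring, (γ^2 - 273)^2 = 4·13802, i.e. γ^4 - 546γ^2 + 74529 - 55208 = 0, i.e. γ^4 - 546γ^2 + 19321 = 0. So γ is a root of x^4 - 546x^2 + 19321. This polynomial is irreducible over Q: it has no rational root (each ±√67 ± √206 is irrational), and any factorization into two quadratics over Q would force √(13802) ∈ Q (pairing opposite roots) or √67, √206 ∈ Q (other pairings), all impossible. Hence [Q(γ):Q] = 4 = [Q(√67, √206):Q], so Q(γ) = Q(√67, √206).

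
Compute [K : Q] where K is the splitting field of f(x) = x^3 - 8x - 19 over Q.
[K : Q] = 6

By the rational root test, any rational root of the monic integer polynomial f(x) = x^3 - 8x - 19 must be an integer dividing the constant term -19, i.e. one of ±{1, 19}. Evaluating: f(1) = -26, f(-1) = -12, f(19) = 6688, f(-19) = -6726; none is 0, so f has no rational root and is therefore irreducible over Q (a cubic with no linear factor over a field is irreducible). For an irreducible cubic, the Galois group is A_3 or S_3 according as the discriminant disc(f) = -4a^3 - 27b^2 = -4·(-8)^3 - 27·(-19)^2 = -7699 is or is not a square in Q. Here disc(f) = -7699 is not a perfect square in Q, so the Galois group of f over Q is not contained in A_3 and must be all of S_3. The splitting field has degree |S_3| = 6 over Q, so [K : Q] = 6.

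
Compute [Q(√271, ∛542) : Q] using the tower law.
[Q(√271, ∛542) : Q] = 6

Let L = Q(√271, ∛542). Since Q(√271) ⊂ L and [Q(√271):Q] = 2, the tower law gives 2 | [L:Q]. Likewise Q(∛542) ⊂ L with [Q(∛542):Q] = 3 (because 542 is not a perfect cube), so 3 | [L:Q]. As gcd(2,3) = 1, [L:Q] is divisible by 6. Conversely L is generated over Q by √271 and ∛542, so [L:Q] ≤ 2·3 = 6. Therefore [Q(√271, ∛542) : Q] = 6.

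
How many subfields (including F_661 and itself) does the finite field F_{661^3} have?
F_{661^3} has 2 subfields

The subfields of F_{p^n} are exactly the fields F_{p^d} for d | n (each is the fixed field of the unique index-d subgroup of Gal(F_{p^n}/F_p) ≅ Z/nZ). The divisors of n = 3 are {1, 3}, giving 2 subfields: F_{661^1}, F_{661^3}.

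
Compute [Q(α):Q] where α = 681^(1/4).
[Q(α):Q] = 4

α is a root of x^4 - 681. By Eisenstein's criterion at the prime p = 3 (which divides the constant term 681 but p^2 = 9 does not, since 681 is squarefree), x^4 - 681 is irreducible over Q. Hence [Q(α):Q] = 4.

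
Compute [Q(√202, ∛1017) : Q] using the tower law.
[Q(√202, ∛1017) : Q] = 6

Let L = Q(√202, ∛1017). Since Q(√202) ⊂ L and [Q(√202):Q] = 2, the tower law gives 2 | [L:Q]. Likewise Q(∛1017) ⊂ L with [Q(∛1017):Q] = 3 (because 1017 is not a perfect cube), so 3 | [L:Q]. As gcd(2,3) = 1, [L:Q] is divisible by 6. Conversely L is generated over Q by √202 and ∛1017, so [L:Q] ≤ 2·3 = 6. Therefore [Q(√202, ∛1017) : Q] = 6.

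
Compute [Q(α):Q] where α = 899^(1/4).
[Q(α):Q] = 4

α is a root of x^4 - 899. By Eisenstein's criterion at the prime p = 29 (which divides the constant term 899 but p^2 = 841 does not, since 899 is squarefree), x^4 - 899 is irreducible over Q. Hence [Q(α):Q] = 4.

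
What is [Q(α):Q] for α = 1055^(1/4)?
[Q(α):Q] = 4

α is a root of x^4 - 1055. By Eisenstein's criterion at the prime p = 5 (which divides the constant term 1055 but p^2 = 25 does not, since 1055 is squarefree), x^4 - 1055 is irreducible over Q. Hence [Q(α):Q] = 4.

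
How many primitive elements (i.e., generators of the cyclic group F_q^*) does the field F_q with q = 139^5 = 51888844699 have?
There are φ(51888844698) = 16140748800 primitive elements

F_q^* is cyclic of order q - 1 = 51888844698. A cyclic group of order m has exactly φ(m) generators. Here m = 51888844698 = 2 · 3 · 23 · 41 · 9170881, so the number of primitive elements is φ(51888844698) = 16140748800.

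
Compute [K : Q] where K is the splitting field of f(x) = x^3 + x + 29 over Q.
[K : Q] = 6

By the rational root test, any rational root of the monic integer polynomial f(x) = x^3 + x + 29 must be an integer dividing the constant term 29, i.e. one of ±{1, 29}. Evaluating: f(1) = 31, f(-1) = 27, f(29) = 24447, f(-29) = -24389; none is 0, so f has no rational root and is therefore irreducible over Q (a cubic with no linear factor over a field is irreducible). For an irreducible cubic, the Galois group is A_3 or S_3 according as the discriminant disc(f) = -4a^3 - 27b^2 = -4·(1)^3 - 27·(29)^2 = -22711 is or is not a square in Q. Here disc(f) = -22711 is not a perfect square in Q, so the Galois group of f over Q is not contained in A_3 and must be all of S_3. The splitting field has degree |S_3| = 6 over Q, so [K : Q] = 6.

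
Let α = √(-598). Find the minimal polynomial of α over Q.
m_α(x) = x^2 + 598

α satisfies α^2 + 598 = 0, so x^2 + 598 annihilates α. Since d = -598 is squarefree and ≠ 1, it is not a perfect square in Q, so x^2 + 598 has no rational root and is therefore irreducible over Q (a degree-2 polynomial over a field is irreducible iff it has no root). Hence m_α(x) = x^2 + 598.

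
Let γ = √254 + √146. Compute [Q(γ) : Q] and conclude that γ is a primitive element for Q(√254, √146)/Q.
[Q(γ) : Q] = 4 (equivalently, Q(γ) = Q(√254, √146))

Obviously Q(γ) ⊆ Q(√254, √146), and [Q(√254, √146):Q] = 4 (since 254, 146 are distinct squarefree integers > 1 with 37084 not a perfect square). To show equality we compute the minimal polynomial of γ. From γ = √254 + √146: γ^2 = 254 + 2√(37084) + 146 = 400 + 2√(37084), so γ^2 - 400 = 2√(37084); squaring, (γ^2 - 400)^2 = 4·37084, i.e. γ^4 - 800γ^2 + 160000 - 148336 = 0, i.e. γ^4 - 800γ^2 + 11664 = 0. So γ is a root of x^4 - 800x^2 + 11664. This polynomial is irreducible over Q: it has no rational root (each ±√254 ± √146 is irrational), and any factorization into two quadratics over Q would force √(37084) ∈ Q (pairing opposite roots) or √254, √146 ∈ Q (other pairings), all impossible. Hence [Q(γ):Q] = 4 = [Q(√254, √146):Q], so Q(γ) = Q(√254, √146).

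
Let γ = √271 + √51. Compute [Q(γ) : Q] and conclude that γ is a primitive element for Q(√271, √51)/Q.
[Q(γ) : Q] = 4 (equivalently, Q(γ) = Q(√271, √51))

Obviously Q(γ) ⊆ Q(√271, √51), and [Q(√271, √51):Q] = 4 (since 271, 51 are distinct squarefree integers > 1 with 13821 not a perfect square). To show equality we compute the minimal polynomial of γ. From γ = √271 + √51: γ^2 = 271 + 2√(13821) + 51 = 322 + 2√(13821), so γ^2 - 322 = 2√(13821); squaring, (γ^2 - 322)^2 = 4·13821, i.e. γ^4 - 644γ^2 + 103684 - 55284 = 0, i.e. γ^4 - 644γ^2 + 48400 = 0. So γ is a root of x^4 - 644x^2 + 48400. This polynomial is irreducible over Q: it has no rational root (each ±√271 ± √51 is irrational), and any factorization into two quadratics over Q would force √(13821) ∈ Q (pairing opposite roots) or √271, √51 ∈ Q (other pairings), all impossible. Hence [Q(γ):Q] = 4 = [Q(√271, √51):Q], so Q(γ) = Q(√271, √51).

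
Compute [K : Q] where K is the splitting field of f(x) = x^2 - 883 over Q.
[K : Q] = 2

f(x) = x^2 - 883 factors as (x - √883)(x + √883). The splitting field is K = Q(√883). Since 883 is squarefree and > 1, it is not a perfect square, so x^2 - 883 is irreducible over Q and [Q(√883) : Q] = 2. Hence [K : Q] = 2.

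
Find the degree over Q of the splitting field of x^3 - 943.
[K : Q] = 6

The roots of x^3 - 943 are ∛943, ω∛943, ω^2∛943 where ω = e^(2πi/3) is a primitive cube root of unity, so K = Q(∛943, ω). Now [Q(∛943):Q] = 3 (since 943 is not a perfect cube, x^3 - 943 is irreducible) and [Q(ω):Q] = 2. Both 2 and 3 divide [K:Q], and [K:Q] ≤ 3·2 = 6, so [K:Q] = 6. (Equivalently: Q(∛943) ⊂ R but ω ∉ R, so [K : Q(∛943)] = 2.)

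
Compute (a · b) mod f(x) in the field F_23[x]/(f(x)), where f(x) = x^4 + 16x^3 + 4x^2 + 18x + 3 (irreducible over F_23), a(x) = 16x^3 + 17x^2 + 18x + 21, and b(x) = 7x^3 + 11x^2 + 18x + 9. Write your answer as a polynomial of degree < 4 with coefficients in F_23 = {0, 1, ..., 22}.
a · b ≡ 13x^3 + 13x^2 + 22x + 2 (mod f(x))

Multiply in F_23[x]: a(x)·b(x) = (16x^3 + 17x^2 + 18x + 21)·(7x^3 + 11x^2 + 18x + 9) = 20x^6 + 19x^5 + 3x^4 + 13x^3 + 18x^2 + 11x + 5. This has degree ≥ 4, so divide by f(x) over F_23: 20x^6 + 19x^5 + 3x^4 + 13x^3 + 18x^2 + 11x + 5 = (20x^2 + 21x + 1)·(x^4 + 16x^3 + 4x^2 + 18x + 3) + (13x^3 + 13x^2 + 22x + 2). Hence a·b ≡ 13x^3 + 13x^2 + 22x + 2 (mod f). (F_23[x]/(f) is a field with 23^4 = 279841 elements since f is irreducible of degree 4.)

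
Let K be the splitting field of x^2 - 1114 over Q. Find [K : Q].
[K : Q] = 2

f(x) = x^2 - 1114 factors as (x - √1114)(x + √1114). The splitting field is K = Q(√1114). Since 1114 is squarefree and > 1, it is not a perfect square, so x^2 - 1114 is irreducible over Q and [Q(√1114) : Q] = 2. Hence [K : Q] = 2.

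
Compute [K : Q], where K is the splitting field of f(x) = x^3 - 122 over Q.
[K : Q] = 6

The roots of x^3 - 122 are ∛122, ω∛122, ω^2∛122 where ω = e^(2πi/3) is a primitive cube root of unity, so K = Q(∛122, ω). Now [Q(∛122):Q] = 3 (since 122 is not a perfect cube, x^3 - 122 is irreducible) and [Q(ω):Q] = 2. Both 2 and 3 divide [K:Q], and [K:Q] ≤ 3·2 = 6, so [K:Q] = 6. (Equivalently: Q(∛122) ⊂ R but ω ∉ R, so [K : Q(∛122)] = 2.)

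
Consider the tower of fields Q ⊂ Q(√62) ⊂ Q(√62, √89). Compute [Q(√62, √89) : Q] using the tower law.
[Q(√62, √89) : Q] = 4

[Q(√62):Q] = 2 (min poly x^2 - 62, irreducible since 62 is squarefree > 1). For the top step, suppose √89 ∈ Q(√62), say √89 = c + d√62 with c, d ∈ Q. Squaring: 89 = c^2 + 62d^2 + 2cd√62. Since √62 ∉ Q this forces 2cd = 0. If d = 0 then √89 = c ∈ Q, contradicting 89 squarefree > 1. If c = 0 then 89 = 62d^2, so 62·89 = (62d)^2 is a perfect square in Q — but 62·89 = 5518 is not a perfect square (since 62 and 89 are distinct squarefree integers). Contradiction. Hence √89 ∉ Q(√62), so x^2 - 89 stays irreducible over Q(√62) and [Q(√62, √89) : Q(√62)] = 2. By the tower law, [Q(√62, √89) : Q] = 2 · 2 = 4.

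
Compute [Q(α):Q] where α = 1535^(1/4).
[Q(α):Q] = 4

α is a root of x^4 - 1535. By Eisenstein's criterion at the prime p = 5 (which divides the constant term 1535 but p^2 = 25 does not, since 1535 is squarefree), x^4 - 1535 is irreducible over Q. Hence [Q(α):Q] = 4.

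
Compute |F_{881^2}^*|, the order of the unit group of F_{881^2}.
|F_{881^2}^*| = 776160

F_{881^2} has 881^2 = 776161 elements; its multiplicative group consists of all nonzero elements, so |F_{881^2}^*| = 776161 - 1 = 776160. (It is cyclic since any finite subgroup of the multiplicative group of a field is cyclic.)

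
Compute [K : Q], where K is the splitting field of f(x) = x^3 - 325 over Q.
[K : Q] = 6

The roots of x^3 - 325 are ∛325, ω∛325, ω^2∛325 where ω = e^(2πi/3) is a primitive cube root of unity, so K = Q(∛325, ω). Now [Q(∛325):Q] = 3 (since 325 is not a perfect cube, x^3 - 325 is irreducible) and [Q(ω):Q] = 2. Both 2 and 3 divide [K:Q], and [K:Q] ≤ 3·2 = 6, so [K:Q] = 6. (Equivalently: Q(∛325) ⊂ R but ω ∉ R, so [K : Q(∛325)] = 2.)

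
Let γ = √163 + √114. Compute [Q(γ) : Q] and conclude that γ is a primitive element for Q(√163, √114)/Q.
[Q(γ) : Q] = 4 (equivalently, Q(γ) = Q(√163, √114))

Obviously Q(γ) ⊆ Q(√163, √114), and [Q(√163, √114):Q] = 4 (since 163, 114 are distinct squarefree integers > 1 with 18582 not a perfect square). To show equality we compute the minimal polynomial of γ. From γ = √163 + √114: γ^2 = 163 + 2√(18582) + 114 = 277 + 2√(18582), so γ^2 - 277 = 2√(18582); squaring, (γ^2 - 277)^2 = 4·18582, i.e. γ^4 - 554γ^2 + 76729 - 74328 = 0, i.e. γ^4 - 554γ^2 + 2401 = 0. So γ is a root of x^4 - 554x^2 + 2401. This polynomial is irreducible over Q: it has no rational root (each ±√163 ± √114 is irrational), and any factorization into two quadratics over Q would force √(18582) ∈ Q (pairing opposite roots) or √163, √114 ∈ Q (other pairings), all impossible. Hence [Q(γ):Q] = 4 = [Q(√163, √114):Q], so Q(γ) = Q(√163, √114).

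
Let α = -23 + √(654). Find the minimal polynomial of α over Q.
m_α(x) = x^2 + 46x - 125

From α + 23 = √(654), squaring gives (α + 23)^2 = 654, i.e. α^2 + 46α + 529 = 654, so α^2 + 46α - 125 = 0. The discriminant of x^2 + 46x - 125 is (46)^2 - 4·(-125) = 2116 + 500 = 2616, and 4·(654) is not a perfect square in Q since 654 is squarefree and ≠ 1. Hence x^2 + 46x - 125 is irreducible over Q and is the minimal polynomial of α.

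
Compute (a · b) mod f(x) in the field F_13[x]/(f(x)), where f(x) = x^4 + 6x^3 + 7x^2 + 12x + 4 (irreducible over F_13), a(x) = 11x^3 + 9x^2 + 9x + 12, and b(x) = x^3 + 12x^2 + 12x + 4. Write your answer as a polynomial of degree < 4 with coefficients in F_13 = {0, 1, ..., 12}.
a · b ≡ 9x^3 + 3x^2 + 5x + 3 (mod f(x))

Multiply in F_13[x]: a(x)·b(x) = (11x^3 + 9x^2 + 9x + 12)·(x^3 + 12x^2 + 12x + 4) = 11x^6 + 11x^5 + 2x^4 + 12x^3 + 2x^2 + 11x + 9. This has degree ≥ 4, so divide by f(x) over F_13: 11x^6 + 11x^5 + 2x^4 + 12x^3 + 2x^2 + 11x + 9 = (11x^2 + 10x + 8)·(x^4 + 6x^3 + 7x^2 + 12x + 4) + (9x^3 + 3x^2 + 5x + 3). Hence a·b ≡ 9x^3 + 3x^2 + 5x + 3 (mod f). (F_13[x]/(f) is a field with 13^4 = 28561 elements since f is irreducible of degree 4.)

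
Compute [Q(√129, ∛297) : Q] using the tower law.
[Q(√129, ∛297) : Q] = 6

Let L = Q(√129, ∛297). Since Q(√129) ⊂ L and [Q(√129):Q] = 2, the tower law gives 2 | [L:Q]. Likewise Q(∛297) ⊂ L with [Q(∛297):Q] = 3 (because 297 is not a perfect cube), so 3 | [L:Q]. As gcd(2,3) = 1, [L:Q] is divisible by 6. Conversely L is generated over Q by √129 and ∛297, so [L:Q] ≤ 2·3 = 6. Therefore [Q(√129, ∛297) : Q] = 6.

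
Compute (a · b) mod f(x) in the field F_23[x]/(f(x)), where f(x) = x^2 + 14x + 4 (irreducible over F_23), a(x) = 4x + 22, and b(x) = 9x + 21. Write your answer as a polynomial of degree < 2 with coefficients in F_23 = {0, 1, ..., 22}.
a · b ≡ 8x + 19 (mod f(x))

Multiply in F_23[x]: a(x)·b(x) = (4x + 22)·(9x + 21) = 13x^2 + 6x + 2. This has degree ≥ 2, so divide by f(x) over F_23: 13x^2 + 6x + 2 = (13)·(x^2 + 14x + 4) + (8x + 19). Hence a·b ≡ 8x + 19 (mod f). (F_23[x]/(f) is a field with 23^2 = 529 elements since f is irreducible of degree 2.)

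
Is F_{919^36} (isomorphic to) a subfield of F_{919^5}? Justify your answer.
No: F_{919^36} is not a subfield of F_{919^5}

F_{p^m} embeds in F_{p^n} iff m | n. Here 36 ∤ 5 (since 5 = 0·36 + 5 with remainder 5 ≠ 0), so F_{919^36} is not a subfield of F_{919^5}. Equivalently: if it were, the tower law would give 36 = [F_{919^36}:F_919] dividing [F_{919^5}:F_919] = 5, contradiction.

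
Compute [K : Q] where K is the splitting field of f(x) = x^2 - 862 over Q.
[K : Q] = 2

f(x) = x^2 - 862 factors as (x - √862)(x + √862). The splitting field is K = Q(√862). Since 862 is squarefree and > 1, it is not a perfect square, so x^2 - 862 is irreducible over Q and [Q(√862) : Q] = 2. Hence [K : Q] = 2.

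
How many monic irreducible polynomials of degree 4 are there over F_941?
There are 196018928970 monic irreducible polynomials of degree 4 over F_941

Each element of F_{941^4} that lies in no proper subfield is a root of exactly one monic irreducible of degree 4 over F_941, and each such polynomial has 4 distinct roots in F_{941^4}. By Möbius inversion the count is N_941(4) = (1/4) Σ_{d|4} μ(4/d) · 941^d = (1/4)(μ(4)·941^1 + μ(2)·941^2 + μ(1)·941^4) = 784075715880/4 = 196018928970.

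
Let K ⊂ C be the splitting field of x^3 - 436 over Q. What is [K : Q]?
[K : Q] = 6

The roots of x^3 - 436 are ∛436, ω∛436, ω^2∛436 where ω = e^(2πi/3) is a primitive cube root of unity, so K = Q(∛436, ω). Now [Q(∛436):Q] = 3 (since 436 is not a perfect cube, x^3 - 436 is irreducible) and [Q(ω):Q] = 2. Both 2 and 3 divide [K:Q], and [K:Q] ≤ 3·2 = 6, so [K:Q] = 6. (Equivalently: Q(∛436) ⊂ R but ω ∉ R, so [K : Q(∛436)] = 2.)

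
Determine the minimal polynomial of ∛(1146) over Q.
m_α(x) = x^3 - 1146

α satisfies α^3 = 1146, so x^3 - 1146 annihilates α. By the rational root test, a rational root p/q (in lowest terms) of x^3 - 1146 would satisfy p^3 = 1146 q^3, forcing q = 1 and p^3 = 1146; but 1146 is not a perfect cube, contradiction. A monic cubic over Q with no rational root is irreducible (any nontrivial factorization would include a linear factor). Hence x^3 - 1146 is the minimal polynomial of α, and in particular [Q(α):Q] = 3.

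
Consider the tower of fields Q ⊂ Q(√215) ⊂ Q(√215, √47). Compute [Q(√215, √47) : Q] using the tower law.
[Q(√215, √47) : Q] = 4

[Q(√215):Q] = 2 (min poly x^2 - 215, irreducible since 215 is squarefree > 1). For the top step, suppose √47 ∈ Q(√215), say √47 = c + d√215 with c, d ∈ Q. Squaring: 47 = c^2 + 215d^2 + 2cd√215. Since √215 ∉ Q this forces 2cd = 0. If d = 0 then √47 = c ∈ Q, contradicting 47 squarefree > 1. If c = 0 then 47 = 215d^2, so 215·47 = (215d)^2 is a perfect square in Q — but 215·47 = 10105 is not a perfect square (since 215 and 47 are distinct squarefree integers). Contradiction. Hence √47 ∉ Q(√215), so x^2 - 47 stays irreducible over Q(√215) and [Q(√215, √47) : Q(√215)] = 2. By the tower law, [Q(√215, √47) : Q] = 2 · 2 = 4.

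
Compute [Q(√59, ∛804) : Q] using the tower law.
[Q(√59, ∛804) : Q] = 6

Let L = Q(√59, ∛804). Since Q(√59) ⊂ L and [Q(√59):Q] = 2, the tower law gives 2 | [L:Q]. Likewise Q(∛804) ⊂ L with [Q(∛804):Q] = 3 (because 804 is not a perfect cube), so 3 | [L:Q]. As gcd(2,3) = 1, [L:Q] is divisible by 6. Conversely L is generated over Q by √59 and ∛804, so [L:Q] ≤ 2·3 = 6. Therefore [Q(√59, ∛804) : Q] = 6.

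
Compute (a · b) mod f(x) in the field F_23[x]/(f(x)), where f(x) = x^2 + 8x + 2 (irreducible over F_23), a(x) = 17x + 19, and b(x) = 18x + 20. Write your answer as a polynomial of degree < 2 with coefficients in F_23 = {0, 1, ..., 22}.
a · b ≡ 5x + 21 (mod f(x))

Multiply in F_23[x]: a(x)·b(x) = (17x + 19)·(18x + 20) = 7x^2 + 15x + 12. This has degree ≥ 2, so divide by f(x) over F_23: 7x^2 + 15x + 12 = (7)·(x^2 + 8x + 2) + (5x + 21). Hence a·b ≡ 5x + 21 (mod f). (F_23[x]/(f) is a field with 23^2 = 529 elements since f is irreducible of degree 2.)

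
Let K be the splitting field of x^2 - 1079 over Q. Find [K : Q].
[K : Q] = 2

f(x) = x^2 - 1079 factors as (x - √1079)(x + √1079). The splitting field is K = Q(√1079). Since 1079 is squarefree and > 1, it is not a perfect square, so x^2 - 1079 is irreducible over Q and [Q(√1079) : Q] = 2. Hence [K : Q] = 2.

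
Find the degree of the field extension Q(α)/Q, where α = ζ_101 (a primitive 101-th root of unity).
[Q(α):Q] = 100

The minimal polynomial of ζ_101 over Q is the 101-th cyclotomic polynomial Φ_101(x), which is irreducible over Q and has degree φ(101) = 100. Hence [Q(α):Q] = φ(101) = 100.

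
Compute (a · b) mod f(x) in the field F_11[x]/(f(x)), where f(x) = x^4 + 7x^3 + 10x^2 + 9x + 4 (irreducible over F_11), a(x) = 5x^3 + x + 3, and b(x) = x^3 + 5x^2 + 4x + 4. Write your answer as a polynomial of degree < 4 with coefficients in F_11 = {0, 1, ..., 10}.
a · b ≡ 5x^3 + 9x^2 + 6x + 2 (mod f(x))

Multiply in F_11[x]: a(x)·b(x) = (5x^3 + x + 3)·(x^3 + 5x^2 + 4x + 4) = 5x^6 + 3x^5 + 10x^4 + 6x^3 + 8x^2 + 5x + 1. This has degree ≥ 4, so divide by f(x) over F_11: 5x^6 + 3x^5 + 10x^4 + 6x^3 + 8x^2 + 5x + 1 = (5x^2 + x + 8)·(x^4 + 7x^3 + 10x^2 + 9x + 4) + (5x^3 + 9x^2 + 6x + 2). Hence a·b ≡ 5x^3 + 9x^2 + 6x + 2 (mod f). (F_11[x]/(f) is a field with 11^4 = 14641 elements since f is irreducible of degree 4.)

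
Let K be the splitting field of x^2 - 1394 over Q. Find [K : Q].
[K : Q] = 2

f(x) = x^2 - 1394 factors as (x - √1394)(x + √1394). The splitting field is K = Q(√1394). Since 1394 is squarefree and > 1, it is not a perfect square, so x^2 - 1394 is irreducible over Q and [Q(√1394) : Q] = 2. Hence [K : Q] = 2.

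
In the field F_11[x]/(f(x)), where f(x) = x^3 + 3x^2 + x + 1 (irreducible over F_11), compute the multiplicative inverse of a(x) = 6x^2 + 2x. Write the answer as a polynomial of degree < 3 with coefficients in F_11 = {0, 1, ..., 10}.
a(x)^(-1) ≡ 7x^2 + 2x + 4 (mod f(x))

Since f is irreducible over F_11, F_11[x]/(f) is a field and a(x) ≠ 0 has an inverse. Apply the extended Euclidean algorithm to f(x) and a(x) in F_11[x]: f(x) = (2x + 9)·a(x) + (5x + 1);  a(x) = (10x + 5)·(5x + 1) + (6). The last nonzero remainder is the constant 6 = gcd(f, a) in F_11. Back-substituting through the division chain expresses 6 = s(x)·a(x) + t(x)·f(x) with s(x) ≡ 9x^2 + x + 2 (mod f), so (9x^2 + x + 2)·a(x) ≡ 6 (mod f). Multiplying by 6^(-1) ≡ 2 in F_11 gives a(x)^(-1) ≡ 2·(9x^2 + x + 2) ≡ 7x^2 + 2x + 4 (mod f). Check: (6x^2 + 2x)·(7x^2 + 2x + 4) = 9x^4 + 4x^3 + 6x^2 + 8x ≡ 1 (mod x^3 + 3x^2 + x + 1).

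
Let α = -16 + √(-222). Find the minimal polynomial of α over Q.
m_α(x) = x^2 + 32x + 478

From α + 16 = √(-222), squaring gives (α + 16)^2 = -222, i.e. α^2 + 32α + 256 = -222, so α^2 + 32α + 478 = 0. The discriminant of x^2 + 32x + 478 is (32)^2 - 4·(478) = 1024 - 1912 = -888, and 4·(-222) is not a perfect square in Q since -222 is squarefree and ≠ 1. Hence x^2 + 32x + 478 is irreducible over Q and is the minimal polynomial of α.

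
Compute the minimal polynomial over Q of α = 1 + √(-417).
m_α(x) = x^2 - 2x + 418

From α - 1 = √(-417), squaring gives (α - 1)^2 = -417, i.e. α^2 - 2α + 1 = -417, so α^2 - 2α + 418 = 0. The discriminant of x^2 - 2x + 418 is (-2)^2 - 4·(418) = 4 - 1672 = -1668, and 4·(-417) is not a perfect square in Q since -417 is squarefree and ≠ 1. Hence x^2 - 2x + 418 is irreducible over Q and is the minimal polynomial of α.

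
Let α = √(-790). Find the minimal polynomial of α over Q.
m_α(x) = x^2 + 790

α satisfies α^2 + 790 = 0, so x^2 + 790 annihilates α. Since d = -790 is squarefree and ≠ 1, it is not a perfect square in Q, so x^2 + 790 has no rational root and is therefore irreducible over Q (a degree-2 polynomial over a field is irreducible iff it has no root). Hence m_α(x) = x^2 + 790.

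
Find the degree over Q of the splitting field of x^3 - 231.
[K : Q] = 6

The roots of x^3 - 231 are ∛231, ω∛231, ω^2∛231 where ω = e^(2πi/3) is a primitive cube root of unity, so K = Q(∛231, ω). Now [Q(∛231):Q] = 3 (since 231 is not a perfect cube, x^3 - 231 is irreducible) and [Q(ω):Q] = 2. Both 2 and 3 divide [K:Q], and [K:Q] ≤ 3·2 = 6, so [K:Q] = 6. (Equivalently: Q(∛231) ⊂ R but ω ∉ R, so [K : Q(∛231)] = 2.)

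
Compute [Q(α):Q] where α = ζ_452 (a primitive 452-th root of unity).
[Q(α):Q] = 224

The minimal polynomial of ζ_452 over Q is the 452-th cyclotomic polynomial Φ_452(x), which is irreducible over Q and has degree φ(452) = 224. Hence [Q(α):Q] = φ(452) = 224.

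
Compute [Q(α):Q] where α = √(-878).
[Q(α):Q] = 2

[Q(α):Q] equals the degree of the minimal polynomial of α. Here α^2 = -878 and x^2 + 878 is irreducible (d = -878 is squarefree, ≠ 1, hence not a square), so deg(m_α) = 2. Thus [Q(α):Q] = 2.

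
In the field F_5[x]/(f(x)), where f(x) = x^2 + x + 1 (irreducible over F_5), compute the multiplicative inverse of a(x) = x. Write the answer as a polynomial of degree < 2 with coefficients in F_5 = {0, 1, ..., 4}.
a(x)^(-1) ≡ 4x + 4 (mod f(x))

Since f is irreducible over F_5, F_5[x]/(f) is a field and a(x) ≠ 0 has an inverse. Apply the extended Euclidean algorithm to f(x) and a(x) in F_5[x]: f(x) = (x + 1)·a(x) + (1). The last nonzero remainder is the constant 1 = gcd(f, a) in F_5. Back-substituting through the division chain expresses 1 = s(x)·a(x) + t(x)·f(x) with s(x) ≡ 4x + 4 (mod f), so a(x)^(-1) ≡ s(x) = 4x + 4 (mod f). Check: (x)·(4x + 4) = 4x^2 + 4x ≡ 1 (mod x^2 + x + 1).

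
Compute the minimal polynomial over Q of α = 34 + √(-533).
m_α(x) = x^2 - 68x + 1689

From α - 34 = √(-533), squaring gives (α - 34)^2 = -533, i.e. α^2 - 68α + 1156 = -533, so α^2 - 68α + 1689 = 0. The discriminant of x^2 - 68x + 1689 is (-68)^2 - 4·(1689) = 4624 - 6756 = -2132, and 4·(-533) is not a perfect square in Q since -533 is squarefree and ≠ 1. Hence x^2 - 68x + 1689 is irreducible over Q and is the minimal polynomial of α.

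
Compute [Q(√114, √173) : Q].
[Q(√114, √173) : Q] = 4

[Q(√114):Q] = 2 (min poly x^2 - 114, irreducible since 114 is squarefree > 1). For the top step, suppose √173 ∈ Q(√114), say √173 = c + d√114 with c, d ∈ Q. Squaring: 173 = c^2 + 114d^2 + 2cd√114. Since √114 ∉ Q this forces 2cd = 0. If d = 0 then √173 = c ∈ Q, contradicting 173 squarefree > 1. If c = 0 then 173 = 114d^2, so 114·173 = (114d)^2 is a perfect square in Q — but 114·173 = 19722 is not a perfect square (since 114 and 173 are distinct squarefree integers). Contradiction. Hence √173 ∉ Q(√114), so x^2 - 173 stays irreducible over Q(√114) and [Q(√114, √173) : Q(√114)] = 2. By the tower law, [Q(√114, √173) : Q] = 2 · 2 = 4.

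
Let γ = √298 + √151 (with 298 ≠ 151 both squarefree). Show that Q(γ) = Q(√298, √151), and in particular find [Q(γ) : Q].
[Q(γ) : Q] = 4 (equivalently, Q(γ) = Q(√298, √151))

Obviously Q(γ) ⊆ Q(√298, √151), and [Q(√298, √151):Q] = 4 (since 298, 151 are distinct squarefree integers > 1 with 44998 not a perfect square). To show equality we compute the minimal polynomial of γ. From γ = √298 + √151: γ^2 = 298 + 2√(44998) + 151 = 449 + 2√(44998), so γ^2 - 449 = 2√(44998); squaring, (γ^2 - 449)^2 = 4·44998, i.e. γ^4 - 898γ^2 + 201601 - 179992 = 0, i.e. γ^4 - 898γ^2 + 21609 = 0. So γ is a root of x^4 - 898x^2 + 21609. This polynomial is irreducible over Q: it has no rational root (each ±√298 ± √151 is irrational), and any factorization into two quadratics over Q would force √(44998) ∈ Q (pairing opposite roots) or √298, √151 ∈ Q (other pairings), all impossible. Hence [Q(γ):Q] = 4 = [Q(√298, √151):Q], so Q(γ) = Q(√298, √151).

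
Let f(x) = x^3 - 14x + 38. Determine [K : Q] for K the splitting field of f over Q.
[K : Q] = 6

By the rational root test, any rational root of the monic integer polynomial f(x) = x^3 - 14x + 38 must be an integer dividing the constant term 38, i.e. one of ±{1, 2, 19, 38}. Evaluating: f(1) = 25, f(-1) = 51, f(2) = 18, f(-2) = 58, f(19) = 6631, f(-19) = -6555, f(38) = 54378, f(-38) = -54302; none is 0, so f has no rational root and is therefore irreducible over Q (a cubic with no linear factor over a field is irreducible). For an irreducible cubic, the Galois group is A_3 or S_3 according as the discriminant disc(f) = -4a^3 - 27b^2 = -4·(-14)^3 - 27·(38)^2 = -28012 is or is not a square in Q. Here disc(f) = -28012 is not a perfect square in Q, so the Galois group of f over Q is not contained in A_3 and must be all of S_3. The splitting field has degree |S_3| = 6 over Q, so [K : Q] = 6.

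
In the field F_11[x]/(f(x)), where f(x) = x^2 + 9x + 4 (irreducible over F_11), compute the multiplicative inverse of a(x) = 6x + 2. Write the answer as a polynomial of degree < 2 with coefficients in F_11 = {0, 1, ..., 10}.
a(x)^(-1) ≡ 7x + 2 (mod f(x))

Since f is irreducible over F_11, F_11[x]/(f) is a field and a(x) ≠ 0 has an inverse. Apply the extended Euclidean algorithm to f(x) and a(x) in F_11[x]: f(x) = (2x + 10)·a(x) + (6). The last nonzero remainder is the constant 6 = gcd(f, a) in F_11. Back-substituting through the division chain expresses 6 = s(x)·a(x) + t(x)·f(x) with s(x) ≡ 9x + 1 (mod f), so (9x + 1)·a(x) ≡ 6 (mod f). Multiplying by 6^(-1) ≡ 2 in F_11 gives a(x)^(-1) ≡ 2·(9x + 1) ≡ 7x + 2 (mod f). Check: (6x + 2)·(7x + 2) = 9x^2 + 4x + 4 ≡ 1 (mod x^2 + 9x + 4).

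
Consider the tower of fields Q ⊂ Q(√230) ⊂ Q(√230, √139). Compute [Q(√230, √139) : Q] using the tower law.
[Q(√230, √139) : Q] = 4

[Q(√230):Q] = 2 (min poly x^2 - 230, irreducible since 230 is squarefree > 1). For the top step, suppose √139 ∈ Q(√230), say √139 = c + d√230 with c, d ∈ Q. Squaring: 139 = c^2 + 230d^2 + 2cd√230. Since √230 ∉ Q this forces 2cd = 0. If d = 0 then √139 = c ∈ Q, contradicting 139 squarefree > 1. If c = 0 then 139 = 230d^2, so 230·139 = (230d)^2 is a perfect square in Q — but 230·139 = 31970 is not a perfect square (since 230 and 139 are distinct squarefree integers). Contradiction. Hence √139 ∉ Q(√230), so x^2 - 139 stays irreducible over Q(√230) and [Q(√230, √139) : Q(√230)] = 2. By the tower law, [Q(√230, √139) : Q] = 2 · 2 = 4.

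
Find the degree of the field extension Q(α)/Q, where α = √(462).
[Q(α):Q] = 2

[Q(α):Q] equals the degree of the minimal polynomial of α. Here α^2 = 462 and x^2 - 462 is irreducible (d = 462 is squarefree, ≠ 1, hence not a square), so deg(m_α) = 2. Thus [Q(α):Q] = 2.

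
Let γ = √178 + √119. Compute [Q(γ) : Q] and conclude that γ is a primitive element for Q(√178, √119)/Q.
[Q(γ) : Q] = 4 (equivalently, Q(γ) = Q(√178, √119))

Obviously Q(γ) ⊆ Q(√178, √119), and [Q(√178, √119):Q] = 4 (since 178, 119 are distinct squarefree integers > 1 with 21182 not a perfect square). To show equality we compute the minimal polynomial of γ. From γ = √178 + √119: γ^2 = 178 + 2√(21182) + 119 = 297 + 2√(21182), so γ^2 - 297 = 2√(21182); squaring, (γ^2 - 297)^2 = 4·21182, i.e. γ^4 - 594γ^2 + 88209 - 84728 = 0, i.e. γ^4 - 594γ^2 + 3481 = 0. So γ is a root of x^4 - 594x^2 + 3481. This polynomial is irreducible over Q: it has no rational root (each ±√178 ± √119 is irrational), and any factorization into two quadratics over Q would force √(21182) ∈ Q (pairing opposite roots) or √178, √119 ∈ Q (other pairings), all impossible. Hence [Q(γ):Q] = 4 = [Q(√178, √119):Q], so Q(γ) = Q(√178, √119).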